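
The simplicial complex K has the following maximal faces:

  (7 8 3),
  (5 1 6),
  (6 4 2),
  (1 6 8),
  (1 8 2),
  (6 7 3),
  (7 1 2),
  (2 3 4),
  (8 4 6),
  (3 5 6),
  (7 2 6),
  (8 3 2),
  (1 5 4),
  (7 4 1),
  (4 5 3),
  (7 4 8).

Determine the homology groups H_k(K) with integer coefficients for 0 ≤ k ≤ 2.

H_0 = Z,  H_1 = Z^2,  H_2 = Z.

Fix the vertex order 1 < 2 < 3 < 4 < 5 < 6 < 7 < 8 and write every simplex with vertices in increasing order. Then dim K = 2 and the simplices of K are:

  0-simplices (8): [1], [2], [3], [4], [5], [6], [7], [8]
  1-simplices (24): (24 of them)
  2-simplices (16): [1,2,7], [1,2,8], [1,4,5], [1,4,7], [1,5,6], [1,6,8], [2,3,4], [2,3,8], [2,4,6], [2,6,7], [3,4,5], [3,5,6], [3,6,7], [3,7,8], [4,6,8], [4,7,8]

giving chain groups C_0 ≅ Z^8, C_1 ≅ Z^24, C_2 ≅ Z^16.

∂_1: C_1 → C_0 sends each edge [p,q] (with p < q) to q − p. For instance
  ∂[1,5] = [5] − [1].
The resulting 8×24 matrix has rank 7, and its Smith normal form has invariant factors (1,1,1,1,1,1,1).

Boundary ∂_2: C_2 → C_1 maps a triangle to the signed sum of its edges. For instance
  ∂[2,3,4] = [3,4] − [2,4] + [2,3],
  ∂[1,6,8] = [6,8] − [1,8] + [1,6].
The resulting 24×16 matrix has rank 15, and its Smith normal form has invariant factors (1,1,1,1,1,1,1,1,1,1,1,1,1,1,1).

From H_k ≅ ker(∂_k) / im(∂_{k+1}) we obtain:

  H_0: rank C_0 − rank ∂_1 = 8 − 7 = 1, and the invariant factors of ∂_1 are all 1, so H_0 = Z.
  H_1: rank ker ∂_1 − rank ∂_2 = (24 − 7) − 15 = 2, and the invariant factors of ∂_2 are all 1, so H_1 = Z^2.
  H_2: rank ker ∂_2 − rank ∂_3 = (16 − 15) − 0 = 1, and there is no ∂_3, so H_2 = Z.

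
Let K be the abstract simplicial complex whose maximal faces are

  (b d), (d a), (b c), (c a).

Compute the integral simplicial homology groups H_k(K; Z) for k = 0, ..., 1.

We work with the vertex ordering a < b < c < d. The simplices of K, each written with vertices in increasing order, are:

  0-simplices (4): a, b, c, d
  1-simplices (4): ac, ad, bc, bd

Hence C_0 ≅ Z^4, C_1 ≅ Z^4.

The boundary map ∂_1: C_1 → C_0 sends each edge [p,q] (with p < q) to q − p.
The 4×4 boundary matrix has rank 3 and Smith normal form diag(1,1,1).

Computing H_k = (kernel of ∂_k) / (image of ∂_{k+1}):

  H_0: rank C_0 − rank ∂_1 = 4 − 3 = 1, and the invariant factors of ∂_1 are all 1, so H_0 = Z.
  H_1: rank ker ∂_1 − rank ∂_2 = (4 − 3) − 0 = 1, and there is no ∂_2, so H_1 = Z.

As a check, the Euler characteristic is 4 − 4 = 0, which agrees with 1 − 1 = 0.

H_0 ≅ Z,  H_1 ≅ Z.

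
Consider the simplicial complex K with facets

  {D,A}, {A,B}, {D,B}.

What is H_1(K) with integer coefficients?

H_1 ≅ Z.

Order the vertices as A < B < D. Listing each simplex with vertices in this order, K has dimension 1 with simplices:

  0-simplices (3): A, B, D
  1-simplices (3): AB, AD, BD

giving chain groups C_0 ≅ Z^3, C_1 ≅ Z^3.

Boundary ∂_1: C_1 → C_0 sends each edge [p,q] (with p < q) to q − p.
As a 3×3 matrix over Z this has rank 2, with invariant factors (1,1).

Computing H_k = (kernel of ∂_k) / (image of ∂_{k+1}):

  H_1: rank ker ∂_1 − rank ∂_2 = (3 − 2) − 0 = 1, and there is no ∂_2, so H_1 ≅ Z.

(K is a triangulation of the circle S^1.)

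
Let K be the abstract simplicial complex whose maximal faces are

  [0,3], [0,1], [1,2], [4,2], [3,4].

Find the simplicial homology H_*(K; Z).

Order the vertices as 0 < 1 < 2 < 3 < 4. Listing each simplex with vertices in this order, K has dimension 1 with simplices:

  0-simplices (5): [0], [1], [2], [3], [4]
  1-simplices (5): [0,1], [0,3], [1,2], [2,4], [3,4]

giving chain groups C_0 ≅ Z^5, C_1 ≅ Z^5.

The boundary map ∂_1: C_1 → C_0 sends each edge [p,q] (with p < q) to q − p. For instance
  ∂[3,4] = [4] − [3].
As a 5×5 matrix over Z this has rank 4, with invariant factors (1,1,1,1).

Computing H_k = (kernel of ∂_k) / (image of ∂_{k+1}):

  H_0: rank C_0 − rank ∂_1 = 5 − 4 = 1, and the invariant factors of ∂_1 are all 1, so H_0 ≅ Z.
  H_1: rank ker ∂_1 − rank ∂_2 = (5 − 4) − 0 = 1, and there is no ∂_2, so H_1 ≅ Z.

As a check, the Euler characteristic is 5 − 5 = 0, which agrees with 1 − 1 = 0.

H_0 ≅ Z,  H_1 ≅ Z.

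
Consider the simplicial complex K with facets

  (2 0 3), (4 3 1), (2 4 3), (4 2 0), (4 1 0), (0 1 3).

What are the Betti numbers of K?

We work with the vertex ordering 0 < 1 < 2 < 3 < 4. The simplices of K, each written with vertices in increasing order, are:

  0-simplices (5): [0], [1], [2], [3], [4]
  1-simplices (9): [0,1], [0,2], [0,3], [0,4], [1,3], [1,4], [2,3], [2,4], [3,4]
  2-simplices (6): [0,1,3], [0,1,4], [0,2,3], [0,2,4], [1,3,4], [2,3,4]

giving chain groups C_0 ≅ Z^5, C_1 ≅ Z^9, C_2 ≅ Z^6.

The boundary map ∂_1: C_1 → C_0 maps an edge to its endpoints' difference, ∂[p,q] = q − p. For instance
  ∂[0,4] = [4] − [0].
This gives a 5×9 integer matrix of rank 4; reducing to Smith normal form yields diagonal entries (1,1,1,1).

Boundary ∂_2: C_2 → C_1 sends each 2-simplex [p,q,r] to [q,r] − [p,r] + [p,q]. For instance
  ∂[0,2,4] = [2,4] − [0,4] + [0,2],
  ∂[0,2,3] = [2,3] − [0,3] + [0,2].
As a 9×6 matrix over Z this has rank 5, with invariant factors (1,1,1,1,1).

Computing H_k = (kernel of ∂_k) / (image of ∂_{k+1}):

  H_0: rank C_0 − rank ∂_1 = 5 − 4 = 1, and the invariant factors of ∂_1 are all 1, so H_0 = Z.
  H_1: rank ker ∂_1 − rank ∂_2 = (9 − 4) − 5 = 0, and the invariant factors of ∂_2 are all 1, so H_1 = 0.
  H_2: rank ker ∂_2 − rank ∂_3 = (6 − 5) − 0 = 1, and there is no ∂_3, so H_2 = Z.

As a check, the Euler characteristic is 5 − 9 + 6 = 2, which agrees with 1 − 0 + 1 = 2.

Hence the Betti numbers are b_0 = 1, b_1 = 0, b_2 = 1.

b_0 = 1, b_1 = 0, b_2 = 1.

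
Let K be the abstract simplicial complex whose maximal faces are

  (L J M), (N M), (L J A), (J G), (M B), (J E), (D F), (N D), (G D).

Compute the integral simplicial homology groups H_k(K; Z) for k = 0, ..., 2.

H_0 ≅ Z,  H_1 ≅ Z,  H_2 = 0.

Fix the vertex order A < B < D < E < F < G < J < L < M < N and write every simplex with vertices in increasing order. Then dim K = 2 and the simplices of K are:

  0-simplices (10): A, B, D, E, F, G, J, L, M, N
  1-simplices (12): AJ, AL, BM, DF, DG, DN, EJ, GJ, JL, JM, LM, MN
  2-simplices (2): AJL, JLM

Hence C_0 ≅ Z^10, C_1 ≅ Z^12, C_2 ≅ Z^2.

The boundary map ∂_1: C_1 → C_0 sends each edge [p,q] (with p < q) to q − p. For instance
  ∂EJ = J − E.
As a 10×12 matrix over Z this has rank 9, with invariant factors (1,1,1,1,1,1,1,1,1).

Boundary ∂_2: C_2 → C_1 sends each 2-simplex [p,q,r] to [q,r] − [p,r] + [p,q]. For instance
  ∂JLM = LM − JM + JL,
  ∂AJL = JL − AL + AJ.
The 12×2 boundary matrix has rank 2 and Smith normal form diag(1,1).

Computing H_k = (kernel of ∂_k) / (image of ∂_{k+1}):

  H_0: rank C_0 − rank ∂_1 = 10 − 9 = 1, and the invariant factors of ∂_1 are all 1, so H_0 = Z.
  H_1: rank ker ∂_1 − rank ∂_2 = (12 − 9) − 2 = 1, and the invariant factors of ∂_2 are all 1, so H_1 = Z.
  H_2: rank ker ∂_2 − rank ∂_3 = (2 − 2) − 0 = 0, and there is no ∂_3, so H_2 = 0.

As a check, the Euler characteristic is 10 − 12 + 2 = 0, which agrees with 1 − 1 + 0 = 0.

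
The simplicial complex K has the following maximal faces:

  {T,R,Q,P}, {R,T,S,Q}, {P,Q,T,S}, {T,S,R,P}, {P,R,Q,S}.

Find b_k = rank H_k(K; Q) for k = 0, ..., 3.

b_0 = 1, b_1 = 0, b_2 = 0, b_3 = 1.

Fix the vertex order P < Q < R < S < T and write every simplex with vertices in increasing order. Then dim K = 3 and the simplices of K are:

  0-simplices (5): P, Q, R, S, T
  1-simplices (10): PQ, PR, PS, PT, QR, QS, QT, RS, RT, ST
  2-simplices (10): PQR, PQS, PQT, PRS, PRT, PST, QRS, QRT, QST, RST
  3-simplices (5): PQRS, PQRT, PQST, PRST, QRST

Hence C_0 ≅ Z^5, C_1 ≅ Z^10, C_2 ≅ Z^10, C_3 ≅ Z^5.

∂_1: C_1 → C_0 sends each edge [p,q] (with p < q) to q − p. For instance
  ∂PQ = Q − P.
The resulting 5×10 matrix has rank 4, and its Smith normal form has invariant factors (1,1,1,1).

∂_2: C_2 → C_1 maps a triangle to the signed sum of its edges. For instance
  ∂PST = ST − PT + PS,
  ∂QRT = RT − QT + QR.
The 10×10 boundary matrix has rank 6 and Smith normal form diag(1,1,1,1,1,1).

The boundary map ∂_3: C_3 → C_2 sends each 3-simplex σ to the alternating sum Σ_i (−1)^i (σ with its i-th vertex removed). For instance
  ∂PQRT = QRT − PRT + PQT − PQR,
  ∂PQRS = QRS − PRS + PQS − PQR.
The resulting 10×5 matrix has rank 4, and its Smith normal form has invariant factors (1,1,1,1).

Now H_k = ker ∂_k / im ∂_{k+1}, so:

  H_0: rank C_0 − rank ∂_1 = 5 − 4 = 1, and the invariant factors of ∂_1 are all 1, so H_0 ≅ Z.
  H_1: rank ker ∂_1 − rank ∂_2 = (10 − 4) − 6 = 0, and the invariant factors of ∂_2 are all 1, so H_1 ≅ 0.
  H_2: rank ker ∂_2 − rank ∂_3 = (10 − 6) − 4 = 0, and the invariant factors of ∂_3 are all 1, so H_2 ≅ 0.
  H_3: rank ker ∂_3 − rank ∂_4 = (5 − 4) − 0 = 1, and there is no ∂_4, so H_3 ≅ Z.

Hence the Betti numbers are b_0 = 1, b_1 = 0, b_2 = 0, b_3 = 1.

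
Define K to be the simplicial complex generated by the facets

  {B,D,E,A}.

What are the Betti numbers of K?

b_0 = 1, b_1 = 0, b_2 = 0, b_3 = 0.

Take the total order A < B < D < E on the vertex set. Then K (dimension 3) consists of the simplices:

  0-simplices (4): A, B, D, E
  1-simplices (6): AB, AD, AE, BD, BE, DE
  2-simplices (4): ABD, ABE, ADE, BDE
  3-simplices (1): ABDE

so the chain groups are C_0 ≅ Z^4, C_1 ≅ Z^6, C_2 ≅ Z^4, C_3 ≅ Z^1.

∂_1: C_1 → C_0 is given by ∂[p,q] = [q] − [p]. For instance
  ∂BE = E − B.
As a 4×6 matrix over Z this has rank 3, with invariant factors (1,1,1).

∂_2: C_2 → C_1 acts by ∂[p,q,r] = [q,r] − [p,r] + [p,q]. For instance
  ∂BDE = DE − BE + BD,
  ∂ADE = DE − AE + AD.
This gives a 6×4 integer matrix of rank 3; reducing to Smith normal form yields diagonal entries (1,1,1).

Boundary ∂_3: C_3 → C_2 sends each 3-simplex σ to the alternating sum Σ_i (−1)^i (σ with its i-th vertex removed). For instance
  ∂ABDE = BDE − ADE + ABE − ABD.
This gives a 4×1 integer matrix of rank 1; reducing to Smith normal form yields diagonal entries (1).

Now H_k = ker ∂_k / im ∂_{k+1}, so:

  H_0: rank C_0 − rank ∂_1 = 4 − 3 = 1, and the invariant factors of ∂_1 are all 1, so H_0 ≅ Z.
  H_1: rank ker ∂_1 − rank ∂_2 = (6 − 3) − 3 = 0, and the invariant factors of ∂_2 are all 1, so H_1 ≅ 0.
  H_2: rank ker ∂_2 − rank ∂_3 = (4 − 3) − 1 = 0, and the invariant factors of ∂_3 are all 1, so H_2 ≅ 0.
  H_3: rank ker ∂_3 − rank ∂_4 = (1 − 1) − 0 = 0, and there is no ∂_4, so H_3 ≅ 0.

As a check, the Euler characteristic is 4 − 6 + 4 − 1 = 1, which agrees with 1 − 0 + 0 − 0 = 1.

Hence the Betti numbers are b_0 = 1, b_1 = 0, b_2 = 0, b_3 = 0.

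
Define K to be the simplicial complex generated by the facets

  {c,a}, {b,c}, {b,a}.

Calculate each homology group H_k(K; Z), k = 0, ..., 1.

Order the vertices as a < b < c. Listing each simplex with vertices in this order, K has dimension 1 with simplices:

  0-simplices (3): a, b, c
  1-simplices (3): ab, ac, bc

Hence C_0 ≅ Z^3, C_1 ≅ Z^3.

∂_1: C_1 → C_0 maps an edge to its endpoints' difference, ∂[p,q] = q − p. For instance
  ∂ab = b − a.
As a 3×3 matrix over Z this has rank 2, with invariant factors (1,1).

Now H_k = ker ∂_k / im ∂_{k+1}, so:

  H_0: rank C_0 − rank ∂_1 = 3 − 2 = 1, and the invariant factors of ∂_1 are all 1, so H_0 = Z.
  H_1: rank ker ∂_1 − rank ∂_2 = (3 − 2) − 0 = 1, and there is no ∂_2, so H_1 = Z.

H_0 = Z,  H_1 = Z.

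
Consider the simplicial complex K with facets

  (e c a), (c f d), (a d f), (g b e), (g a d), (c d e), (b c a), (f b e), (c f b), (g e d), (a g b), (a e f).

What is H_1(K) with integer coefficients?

We work with the vertex ordering a < b < c < d < e < f < g. The simplices of K, each written with vertices in increasing order, are:

  0-simplices (7): a, b, c, d, e, f, g
  1-simplices (18): ab, ac, ad, ae, af, ag, bc, be, bf, bg, cd, ce, cf, de, df, dg, ef, eg
  2-simplices (12): abc, abg, ace, adf, adg, aef, bcf, bef, beg, cde, cdf, deg

giving chain groups C_0 ≅ Z^7, C_1 ≅ Z^18, C_2 ≅ Z^12.

The boundary map ∂_1: C_1 → C_0 is given by ∂[p,q] = [q] − [p]. For instance
  ∂af = f − a.
As a 7×18 matrix over Z this has rank 6, with invariant factors (1,1,1,1,1,1).

∂_2: C_2 → C_1 sends each 2-simplex [p,q,r] to [q,r] − [p,r] + [p,q]. For instance
  ∂adg = dg − ag + ad,
  ∂bcf = cf − bf + bc.
This gives a 18×12 integer matrix of rank 12; reducing to Smith normal form yields diagonal entries (1,1,1,1,1,1,1,1,1,1,1,2).

From H_k ≅ ker(∂_k) / im(∂_{k+1}) we obtain:

  H_1: rank ker ∂_1 − rank ∂_2 = (18 − 6) − 12 = 0, and ∂_2 has invariant factor 2 > 1, so H_1 = Z/2.

(K is a triangulation of the real projective plane RP^2.)

H_1 = Z/2.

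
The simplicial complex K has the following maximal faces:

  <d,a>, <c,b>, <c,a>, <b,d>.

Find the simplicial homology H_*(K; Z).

We work with the vertex ordering a < b < c < d. The simplices of K, each written with vertices in increasing order, are:

  0-simplices (4): a, b, c, d
  1-simplices (4): ac, ad, bc, bd

giving chain groups C_0 ≅ Z^4, C_1 ≅ Z^4.

The boundary map ∂_1: C_1 → C_0 maps an edge to its endpoints' difference, ∂[p,q] = q − p. For instance
  ∂ad = d − a.
The resulting 4×4 matrix has rank 3, and its Smith normal form has invariant factors (1,1,1).

Now H_k = ker ∂_k / im ∂_{k+1}, so:

  H_0: rank C_0 − rank ∂_1 = 4 − 3 = 1, and the invariant factors of ∂_1 are all 1, so H_0 = Z.
  H_1: rank ker ∂_1 − rank ∂_2 = (4 − 3) − 0 = 1, and there is no ∂_2, so H_1 = Z.

H_0 ≅ Z,  H_1 ≅ Z.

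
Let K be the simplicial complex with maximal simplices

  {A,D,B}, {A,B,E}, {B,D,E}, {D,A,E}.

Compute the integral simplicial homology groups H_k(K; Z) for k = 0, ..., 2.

Take the total order A < B < D < E on the vertex set. Then K (dimension 2) consists of the simplices:

  0-simplices (4): A, B, D, E
  1-simplices (6): AB, AD, AE, BD, BE, DE
  2-simplices (4): ABD, ABE, ADE, BDE

Hence C_0 ≅ Z^4, C_1 ≅ Z^6, C_2 ≅ Z^4.

Boundary ∂_1: C_1 → C_0 is given by ∂[p,q] = [q] − [p]. For instance
  ∂AE = E − A.
As a 4×6 matrix over Z this has rank 3, with invariant factors (1,1,1).

The boundary map ∂_2: C_2 → C_1 acts by ∂[p,q,r] = [q,r] − [p,r] + [p,q]. For instance
  ∂ABD = BD − AD + AB,
  ∂ADE = DE − AE + AD.
This gives a 6×4 integer matrix of rank 3; reducing to Smith normal form yields diagonal entries (1,1,1).

From H_k ≅ ker(∂_k) / im(∂_{k+1}) we obtain:

  H_0: rank C_0 − rank ∂_1 = 4 − 3 = 1, and the invariant factors of ∂_1 are all 1, so H_0 ≅ Z.
  H_1: rank ker ∂_1 − rank ∂_2 = (6 − 3) − 3 = 0, and the invariant factors of ∂_2 are all 1, so H_1 ≅ 0.
  H_2: rank ker ∂_2 − rank ∂_3 = (4 − 3) − 0 = 1, and there is no ∂_3, so H_2 ≅ Z.

(K is a triangulation of the 2-sphere S^2.)

H_0 = Z,  H_1 = 0,  H_2 = Z.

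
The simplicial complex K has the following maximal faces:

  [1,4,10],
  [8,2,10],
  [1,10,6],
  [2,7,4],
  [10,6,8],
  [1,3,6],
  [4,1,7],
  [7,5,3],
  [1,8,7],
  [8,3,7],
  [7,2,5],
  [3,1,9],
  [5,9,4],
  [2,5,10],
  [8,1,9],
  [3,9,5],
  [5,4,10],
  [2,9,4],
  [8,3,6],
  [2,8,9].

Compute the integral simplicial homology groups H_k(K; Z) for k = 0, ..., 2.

H_0 ≅ Z,  H_1 ≅ Z ⊕ Z/2,  H_2 = 0.

Order the vertices as 1 < 2 < 3 < 4 < 5 < 6 < 7 < 8 < 9 < 10. Listing each simplex with vertices in this order, K has dimension 2 with simplices:

  0-simplices (10): [1], [2], [3], [4], [5], [6], [7], [8], [9], [10]
  1-simplices (30): (30 of them)
  2-simplices (20): (20 of them)

giving chain groups C_0 ≅ Z^10, C_1 ≅ Z^30, C_2 ≅ Z^20.

The boundary map ∂_1: C_1 → C_0 maps an edge to its endpoints' difference, ∂[p,q] = q − p.
This gives a 10×30 integer matrix of rank 9; reducing to Smith normal form yields diagonal entries (1,1,1,1,1,1,1,1,1).

Boundary ∂_2: C_2 → C_1 acts by ∂[p,q,r] = [q,r] − [p,r] + [p,q]. For instance
  ∂[1,4,7] = [4,7] − [1,7] + [1,4],
  ∂[4,5,10] = [5,10] − [4,10] + [4,5].
The 30×20 boundary matrix has rank 20 and Smith normal form diag(1,1,1,1,1,1,1,1,1,1,1,1,1,1,1,1,1,1,1,2).

From H_k ≅ ker(∂_k) / im(∂_{k+1}) we obtain:

  H_0: rank C_0 − rank ∂_1 = 10 − 9 = 1, and the invariant factors of ∂_1 are all 1, so H_0 = Z.
  H_1: rank ker ∂_1 − rank ∂_2 = (30 − 9) − 20 = 1, and ∂_2 has invariant factor 2 > 1, so H_1 = Z ⊕ Z/2.
  H_2: rank ker ∂_2 − rank ∂_3 = (20 − 20) − 0 = 0, and there is no ∂_3, so H_2 = 0.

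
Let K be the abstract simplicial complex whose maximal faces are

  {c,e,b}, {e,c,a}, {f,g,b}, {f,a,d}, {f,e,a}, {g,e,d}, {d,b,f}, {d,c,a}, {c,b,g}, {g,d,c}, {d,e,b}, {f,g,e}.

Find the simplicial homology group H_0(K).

H_0 = Z.

Order the vertices as a < b < c < d < e < f < g. Listing each simplex with vertices in this order, K has dimension 2 with simplices:

  0-simplices (7): a, b, c, d, e, f, g
  1-simplices (18): ac, ad, ae, af, bc, bd, be, bf, bg, cd, ce, cg, de, df, dg, ef, eg, fg
  2-simplices (12): acd, ace, adf, aef, bce, bcg, bde, bdf, bfg, cdg, deg, efg

Hence C_0 ≅ Z^7, C_1 ≅ Z^18, C_2 ≅ Z^12.

∂_1: C_1 → C_0 is given by ∂[p,q] = [q] − [p].
The 7×18 boundary matrix has rank 6 and Smith normal form diag(1,1,1,1,1,1).

Boundary ∂_2: C_2 → C_1 acts by ∂[p,q,r] = [q,r] − [p,r] + [p,q]. For instance
  ∂deg = eg − dg + de,
  ∂bfg = fg − bg + bf.
The 18×12 boundary matrix has rank 12 and Smith normal form diag(1,1,1,1,1,1,1,1,1,1,1,2).

Now H_k = ker ∂_k / im ∂_{k+1}, so:

  H_0: rank C_0 − rank ∂_1 = 7 − 6 = 1, and the invariant factors of ∂_1 are all 1, so H_0 = Z.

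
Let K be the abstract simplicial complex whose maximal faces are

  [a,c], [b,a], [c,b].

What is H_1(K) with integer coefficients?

H_1 ≅ Z.

We work with the vertex ordering a < b < c. The simplices of K, each written with vertices in increasing order, are:

  0-simplices (3): a, b, c
  1-simplices (3): ab, ac, bc

giving chain groups C_0 ≅ Z^3, C_1 ≅ Z^3.

Boundary ∂_1: C_1 → C_0 sends each edge [p,q] (with p < q) to q − p.
The resulting 3×3 matrix has rank 2, and its Smith normal form has invariant factors (1,1).

Now H_k = ker ∂_k / im ∂_{k+1}, so:

  H_1: rank ker ∂_1 − rank ∂_2 = (3 − 2) − 0 = 1, and there is no ∂_2, so H_1 ≅ Z.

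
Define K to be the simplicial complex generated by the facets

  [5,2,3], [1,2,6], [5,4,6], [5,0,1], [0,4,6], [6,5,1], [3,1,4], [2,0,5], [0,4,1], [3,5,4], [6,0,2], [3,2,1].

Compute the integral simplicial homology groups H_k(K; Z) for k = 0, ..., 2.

K has 7 vertices, 18 edges, 12 triangles.
rank ∂_0 = 0, rank ∂_1 = 6 ⇒ b_0 = 7 − 0 − 6 = 1; all invariant factors of ∂_1 are 1 so no torsion. So H_0 = Z.
rank ∂_1 = 6, rank ∂_2 = 12 ⇒ b_1 = 18 − 6 − 12 = 0; ∂_2 has invariant factor(s) [2] giving torsion. So H_1 = Z/2.
rank ∂_2 = 12, rank ∂_3 = 0 ⇒ b_2 = 12 − 12 − 0 = 0. So H_2 = 0.

H_0 ≅ Z,  H_1 ≅ Z/2,  H_2 = 0.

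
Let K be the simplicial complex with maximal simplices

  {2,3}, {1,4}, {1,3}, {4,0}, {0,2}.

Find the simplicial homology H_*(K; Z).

H_0 ≅ Z,  H_1 ≅ Z.

Order the vertices as 0 < 1 < 2 < 3 < 4. Listing each simplex with vertices in this order, K has dimension 1 with simplices:

  0-simplices (5): [0], [1], [2], [3], [4]
  1-simplices (5): [0,2], [0,4], [1,3], [1,4], [2,3]

Hence C_0 ≅ Z^5, C_1 ≅ Z^5.

∂_1: C_1 → C_0 maps an edge to its endpoints' difference, ∂[p,q] = q − p.
As a 5×5 matrix over Z this has rank 4, with invariant factors (1,1,1,1).

From H_k ≅ ker(∂_k) / im(∂_{k+1}) we obtain:

  H_0: rank C_0 − rank ∂_1 = 5 − 4 = 1, and the invariant factors of ∂_1 are all 1, so H_0 ≅ Z.
  H_1: rank ker ∂_1 − rank ∂_2 = (5 − 4) − 0 = 1, and there is no ∂_2, so H_1 ≅ Z.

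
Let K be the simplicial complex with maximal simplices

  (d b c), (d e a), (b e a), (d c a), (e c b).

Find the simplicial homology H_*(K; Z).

H_0 = Z,  H_1 = Z,  H_2 = 0.

Take the total order a < b < c < d < e on the vertex set. Then K (dimension 2) consists of the simplices:

  0-simplices (5): a, b, c, d, e
  1-simplices (10): ab, ac, ad, ae, bc, bd, be, cd, ce, de
  2-simplices (5): abe, acd, ade, bcd, bce

so the chain groups are C_0 ≅ Z^5, C_1 ≅ Z^10, C_2 ≅ Z^5.

Boundary ∂_1: C_1 → C_0 sends each edge [p,q] (with p < q) to q − p. For instance
  ∂ae = e − a.
This gives a 5×10 integer matrix of rank 4; reducing to Smith normal form yields diagonal entries (1,1,1,1).

The boundary map ∂_2: C_2 → C_1 acts by ∂[p,q,r] = [q,r] − [p,r] + [p,q]. For instance
  ∂bcd = cd − bd + bc,
  ∂abe = be − ae + ab.
As a 10×5 matrix over Z this has rank 5, with invariant factors (1,1,1,1,1).

Reading off H_k = ker ∂_k / im ∂_{k+1}:

  H_0: rank C_0 − rank ∂_1 = 5 − 4 = 1, and the invariant factors of ∂_1 are all 1, so H_0 = Z.
  H_1: rank ker ∂_1 − rank ∂_2 = (10 − 4) − 5 = 1, and the invariant factors of ∂_2 are all 1, so H_1 = Z.
  H_2: rank ker ∂_2 − rank ∂_3 = (5 − 5) − 0 = 0, and there is no ∂_3, so H_2 = 0.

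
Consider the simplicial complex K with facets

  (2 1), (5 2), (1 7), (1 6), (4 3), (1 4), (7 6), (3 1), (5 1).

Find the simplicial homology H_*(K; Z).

We work with the vertex ordering 1 < 2 < 3 < 4 < 5 < 6 < 7. The simplices of K, each written with vertices in increasing order, are:

  0-simplices (7): [1], [2], [3], [4], [5], [6], [7]
  1-simplices (9): [1,2], [1,3], [1,4], [1,5], [1,6], [1,7], [2,5], [3,4], [6,7]

giving chain groups C_0 ≅ Z^7, C_1 ≅ Z^9.

Boundary ∂_1: C_1 → C_0 maps an edge to its endpoints' difference, ∂[p,q] = q − p. For instance
  ∂[3,4] = [4] − [3].
This gives a 7×9 integer matrix of rank 6; reducing to Smith normal form yields diagonal entries (1,1,1,1,1,1).

Computing H_k = (kernel of ∂_k) / (image of ∂_{k+1}):

  H_0: rank C_0 − rank ∂_1 = 7 − 6 = 1, and the invariant factors of ∂_1 are all 1, so H_0 ≅ Z.
  H_1: rank ker ∂_1 − rank ∂_2 = (9 − 6) − 0 = 3, and there is no ∂_2, so H_1 ≅ Z^3.

H_0 = Z,  H_1 = Z^3.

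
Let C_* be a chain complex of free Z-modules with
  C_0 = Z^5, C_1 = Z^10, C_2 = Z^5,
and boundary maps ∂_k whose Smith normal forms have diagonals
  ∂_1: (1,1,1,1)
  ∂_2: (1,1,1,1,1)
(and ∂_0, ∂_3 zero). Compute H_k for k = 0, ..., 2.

H_0: b_0 = 5 − 0 − 4 = 1; torsion from ∂_1 factors > 1: none. So H_0 = Z.
H_1: b_1 = 10 − 4 − 5 = 1; torsion from ∂_2 factors > 1: none. So H_1 = Z.
H_2: b_2 = 5 − 5 − 0 = 0; torsion from ∂_3 factors > 1: none. So H_2 = 0.

H_0 = Z,  H_1 = Z,  H_2 = 0.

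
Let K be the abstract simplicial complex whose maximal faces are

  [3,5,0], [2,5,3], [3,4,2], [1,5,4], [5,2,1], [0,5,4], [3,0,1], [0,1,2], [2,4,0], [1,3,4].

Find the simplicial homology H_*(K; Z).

Fix the vertex order 0 < 1 < 2 < 3 < 4 < 5 and write every simplex with vertices in increasing order. Then dim K = 2 and the simplices of K are:

  0-simplices (6): [0], [1], [2], [3], [4], [5]
  1-simplices (15): [0,1], [0,2], [0,3], [0,4], [0,5], [1,2], [1,3], [1,4], [1,5], [2,3], [2,4], [2,5], [3,4], [3,5], [4,5]
  2-simplices (10): [0,1,2], [0,1,3], [0,2,4], [0,3,5], [0,4,5], [1,2,5], [1,3,4], [1,4,5], [2,3,4], [2,3,5]

Hence C_0 ≅ Z^6, C_1 ≅ Z^15, C_2 ≅ Z^10.

The boundary map ∂_1: C_1 → C_0 sends each edge [p,q] (with p < q) to q − p. For instance
  ∂[3,5] = [5] − [3].
The 6×15 boundary matrix has rank 5 and Smith normal form diag(1,1,1,1,1).

Boundary ∂_2: C_2 → C_1 acts by ∂[p,q,r] = [q,r] − [p,r] + [p,q]. For instance
  ∂[0,2,4] = [2,4] − [0,4] + [0,2],
  ∂[2,3,4] = [3,4] − [2,4] + [2,3].
As a 15×10 matrix over Z this has rank 10, with invariant factors (1,1,1,1,1,1,1,1,1,2).

Now H_k = ker ∂_k / im ∂_{k+1}, so:

  H_0: rank C_0 − rank ∂_1 = 6 − 5 = 1, and the invariant factors of ∂_1 are all 1, so H_0 ≅ Z.
  H_1: rank ker ∂_1 − rank ∂_2 = (15 − 5) − 10 = 0, and ∂_2 has invariant factor 2 > 1, so H_1 ≅ Z/2Z.
  H_2: rank ker ∂_2 − rank ∂_3 = (10 − 10) − 0 = 0, and there is no ∂_3, so H_2 ≅ 0.

(K is a triangulation of the real projective plane RP^2.)

H_0 ≅ Z,  H_1 ≅ Z/2Z,  H_2 = 0.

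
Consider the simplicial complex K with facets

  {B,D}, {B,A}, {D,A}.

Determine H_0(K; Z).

We work with the vertex ordering A < B < D. The simplices of K, each written with vertices in increasing order, are:

  0-simplices (3): A, B, D
  1-simplices (3): AB, AD, BD

so the chain groups are C_0 ≅ Z^3, C_1 ≅ Z^3.

The boundary map ∂_1: C_1 → C_0 sends each edge [p,q] (with p < q) to q − p. For instance
  ∂BD = D − B.
The 3×3 boundary matrix has rank 2 and Smith normal form diag(1,1).

Computing H_k = (kernel of ∂_k) / (image of ∂_{k+1}):

  H_0: rank C_0 − rank ∂_1 = 3 − 2 = 1, and the invariant factors of ∂_1 are all 1, so H_0 ≅ Z.

H_0 ≅ Z.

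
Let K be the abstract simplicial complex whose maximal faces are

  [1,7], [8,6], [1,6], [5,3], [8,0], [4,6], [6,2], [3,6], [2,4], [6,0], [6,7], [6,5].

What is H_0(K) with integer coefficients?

H_0 ≅ Z.

We work with the vertex ordering 0 < 1 < 2 < 3 < 4 < 5 < 6 < 7 < 8. The simplices of K, each written with vertices in increasing order, are:

  0-simplices (9): [0], [1], [2], [3], [4], [5], [6], [7], [8]
  1-simplices (12): [0,6], [0,8], [1,6], [1,7], [2,4], [2,6], [3,5], [3,6], [4,6], [5,6], [6,7], [6,8]

giving chain groups C_0 ≅ Z^9, C_1 ≅ Z^12.

The boundary map ∂_1: C_1 → C_0 is given by ∂[p,q] = [q] − [p]. For instance
  ∂[2,6] = [6] − [2].
As a 9×12 matrix over Z this has rank 8, with invariant factors (1,1,1,1,1,1,1,1).

Now H_k = ker ∂_k / im ∂_{k+1}, so:

  H_0: rank C_0 − rank ∂_1 = 9 − 8 = 1, and the invariant factors of ∂_1 are all 1, so H_0 = Z.

(K is a triangulation of a wedge of 4 circles.)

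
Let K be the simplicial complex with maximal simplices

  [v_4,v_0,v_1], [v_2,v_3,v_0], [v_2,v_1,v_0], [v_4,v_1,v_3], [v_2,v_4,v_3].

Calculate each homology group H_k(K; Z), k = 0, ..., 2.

H_0 ≅ Z,  H_1 ≅ Z,  H_2 = 0.

Take the total order v_0 < v_1 < v_2 < v_3 < v_4 on the vertex set. Then K (dimension 2) consists of the simplices:

  0-simplices (5): [v_0], [v_1], [v_2], [v_3], [v_4]
  1-simplices (10): [v_0,v_1], [v_0,v_2], [v_0,v_3], [v_0,v_4], [v_1,v_2], [v_1,v_3], [v_1,v_4], [v_2,v_3], [v_2,v_4], [v_3,v_4]
  2-simplices (5): [v_0,v_1,v_2], [v_0,v_1,v_4], [v_0,v_2,v_3], [v_1,v_3,v_4], [v_2,v_3,v_4]

so the chain groups are C_0 ≅ Z^5, C_1 ≅ Z^10, C_2 ≅ Z^5.

The boundary map ∂_1: C_1 → C_0 is given by ∂[p,q] = [q] − [p]. For instance
  ∂[v_1,v_3] = [v_3] − [v_1].
The resulting 5×10 matrix has rank 4, and its Smith normal form has invariant factors (1,1,1,1).

∂_2: C_2 → C_1 sends each 2-simplex [p,q,r] to [q,r] − [p,r] + [p,q]. For instance
  ∂[v_2,v_3,v_4] = [v_3,v_4] − [v_2,v_4] + [v_2,v_3],
  ∂[v_0,v_2,v_3] = [v_2,v_3] − [v_0,v_3] + [v_0,v_2].
As a 10×5 matrix over Z this has rank 5, with invariant factors (1,1,1,1,1).

Computing H_k = (kernel of ∂_k) / (image of ∂_{k+1}):

  H_0: rank C_0 − rank ∂_1 = 5 − 4 = 1, and the invariant factors of ∂_1 are all 1, so H_0 = Z.
  H_1: rank ker ∂_1 − rank ∂_2 = (10 − 4) − 5 = 1, and the invariant factors of ∂_2 are all 1, so H_1 = Z.
  H_2: rank ker ∂_2 − rank ∂_3 = (5 − 5) − 0 = 0, and there is no ∂_3, so H_2 = 0.

As a check, the Euler characteristic is 5 − 10 + 5 = 0, which agrees with 1 − 1 + 0 = 0.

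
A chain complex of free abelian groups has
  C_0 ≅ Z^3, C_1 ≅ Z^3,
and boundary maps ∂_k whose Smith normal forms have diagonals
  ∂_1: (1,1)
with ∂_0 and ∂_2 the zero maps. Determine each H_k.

H_0 = Z,  H_1 = Z.

H_0: b_0 = 3 − 0 − 2 = 1; torsion from ∂_1 factors > 1: none. So H_0 = Z.
H_1: b_1 = 3 − 2 − 0 = 1; torsion from ∂_2 factors > 1: none. So H_1 = Z.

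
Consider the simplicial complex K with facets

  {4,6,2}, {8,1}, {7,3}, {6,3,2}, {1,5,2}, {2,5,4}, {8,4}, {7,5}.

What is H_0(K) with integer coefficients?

H_0 = Z.

Take the total order 1 < 2 < 3 < 4 < 5 < 6 < 7 < 8 on the vertex set. Then K (dimension 2) consists of the simplices:

  0-simplices (8): [1], [2], [3], [4], [5], [6], [7], [8]
  1-simplices (13): [1,2], [1,5], [1,8], [2,3], [2,4], [2,5], [2,6], [3,6], [3,7], [4,5], [4,6], [4,8], [5,7]
  2-simplices (4): [1,2,5], [2,3,6], [2,4,5], [2,4,6]

so the chain groups are C_0 ≅ Z^8, C_1 ≅ Z^13, C_2 ≅ Z^4.

∂_1: C_1 → C_0 maps an edge to its endpoints' difference, ∂[p,q] = q − p.
The 8×13 boundary matrix has rank 7 and Smith normal form diag(1,1,1,1,1,1,1).

Boundary ∂_2: C_2 → C_1 sends each 2-simplex [p,q,r] to [q,r] − [p,r] + [p,q]. For instance
  ∂[2,3,6] = [3,6] − [2,6] + [2,3],
  ∂[1,2,5] = [2,5] − [1,5] + [1,2].
The 13×4 boundary matrix has rank 4 and Smith normal form diag(1,1,1,1).

Now H_k = ker ∂_k / im ∂_{k+1}, so:

  H_0: rank C_0 − rank ∂_1 = 8 − 7 = 1, and the invariant factors of ∂_1 are all 1, so H_0 = Z.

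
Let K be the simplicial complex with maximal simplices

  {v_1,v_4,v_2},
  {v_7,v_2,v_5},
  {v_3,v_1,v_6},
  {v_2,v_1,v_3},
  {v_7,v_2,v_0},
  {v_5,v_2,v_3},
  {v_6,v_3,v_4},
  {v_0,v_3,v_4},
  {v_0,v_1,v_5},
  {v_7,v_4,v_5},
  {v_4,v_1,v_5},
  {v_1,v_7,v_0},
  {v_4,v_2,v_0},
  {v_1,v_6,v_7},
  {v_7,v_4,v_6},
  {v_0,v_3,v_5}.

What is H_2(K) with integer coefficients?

We work with the vertex ordering v_0 < v_1 < v_2 < v_3 < v_4 < v_5 < v_6 < v_7. The simplices of K, each written with vertices in increasing order, are:

  0-simplices (8): [v_0], [v_1], [v_2], [v_3], [v_4], [v_5], [v_6], [v_7]
  1-simplices (24): (24 of them)
  2-simplices (16): (16 of them)

so the chain groups are C_0 ≅ Z^8, C_1 ≅ Z^24, C_2 ≅ Z^16.

The boundary map ∂_1: C_1 → C_0 sends each edge [p,q] (with p < q) to q − p.
The 8×24 boundary matrix has rank 7 and Smith normal form diag(1,1,1,1,1,1,1).

The boundary map ∂_2: C_2 → C_1 acts by ∂[p,q,r] = [q,r] − [p,r] + [p,q]. For instance
  ∂[v_0,v_2,v_7] = [v_2,v_7] − [v_0,v_7] + [v_0,v_2],
  ∂[v_1,v_4,v_5] = [v_4,v_5] − [v_1,v_5] + [v_1,v_4].
As a 24×16 matrix over Z this has rank 15, with invariant factors (1,1,1,1,1,1,1,1,1,1,1,1,1,1,1).

Computing H_k = (kernel of ∂_k) / (image of ∂_{k+1}):

  H_2: rank ker ∂_2 − rank ∂_3 = (16 − 15) − 0 = 1, and there is no ∂_3, so H_2 ≅ Z.

H_2 ≅ Z.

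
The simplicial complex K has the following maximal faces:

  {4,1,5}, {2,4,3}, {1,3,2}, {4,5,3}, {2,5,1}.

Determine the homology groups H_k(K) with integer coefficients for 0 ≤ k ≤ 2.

H_0 = Z,  H_1 = Z,  H_2 = 0.

We work with the vertex ordering 1 < 2 < 3 < 4 < 5. The simplices of K, each written with vertices in increasing order, are:

  0-simplices (5): [1], [2], [3], [4], [5]
  1-simplices (10): [1,2], [1,3], [1,4], [1,5], [2,3], [2,4], [2,5], [3,4], [3,5], [4,5]
  2-simplices (5): [1,2,3], [1,2,5], [1,4,5], [2,3,4], [3,4,5]

giving chain groups C_0 ≅ Z^5, C_1 ≅ Z^10, C_2 ≅ Z^5.

∂_1: C_1 → C_0 maps an edge to its endpoints' difference, ∂[p,q] = q − p. For instance
  ∂[3,4] = [4] − [3].
This gives a 5×10 integer matrix of rank 4; reducing to Smith normal form yields diagonal entries (1,1,1,1).

∂_2: C_2 → C_1 maps a triangle to the signed sum of its edges. For instance
  ∂[1,4,5] = [4,5] − [1,5] + [1,4],
  ∂[1,2,5] = [2,5] − [1,5] + [1,2].
As a 10×5 matrix over Z this has rank 5, with invariant factors (1,1,1,1,1).

From H_k ≅ ker(∂_k) / im(∂_{k+1}) we obtain:

  H_0: rank C_0 − rank ∂_1 = 5 − 4 = 1, and the invariant factors of ∂_1 are all 1, so H_0 = Z.
  H_1: rank ker ∂_1 − rank ∂_2 = (10 − 4) − 5 = 1, and the invariant factors of ∂_2 are all 1, so H_1 = Z.
  H_2: rank ker ∂_2 − rank ∂_3 = (5 − 5) − 0 = 0, and there is no ∂_3, so H_2 = 0.

(K is a triangulation of the Möbius band.)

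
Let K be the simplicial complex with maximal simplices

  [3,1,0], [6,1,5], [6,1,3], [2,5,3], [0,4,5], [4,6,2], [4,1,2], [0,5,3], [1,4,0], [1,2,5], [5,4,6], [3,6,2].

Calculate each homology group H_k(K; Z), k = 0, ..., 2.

We work with the vertex ordering 0 < 1 < 2 < 3 < 4 < 5 < 6. The simplices of K, each written with vertices in increasing order, are:

  0-simplices (7): [0], [1], [2], [3], [4], [5], [6]
  1-simplices (18): [0,1], [0,3], [0,4], [0,5], [1,2], [1,3], [1,4], [1,5], [1,6], [2,3], [2,4], [2,5], [2,6], [3,5], [3,6], [4,5], [4,6], [5,6]
  2-simplices (12): [0,1,3], [0,1,4], [0,3,5], [0,4,5], [1,2,4], [1,2,5], [1,3,6], [1,5,6], [2,3,5], [2,3,6], [2,4,6], [4,5,6]

Hence C_0 ≅ Z^7, C_1 ≅ Z^18, C_2 ≅ Z^12.

The boundary map ∂_1: C_1 → C_0 sends each edge [p,q] (with p < q) to q − p.
As a 7×18 matrix over Z this has rank 6, with invariant factors (1,1,1,1,1,1).

∂_2: C_2 → C_1 sends each 2-simplex [p,q,r] to [q,r] − [p,r] + [p,q]. For instance
  ∂[2,3,5] = [3,5] − [2,5] + [2,3],
  ∂[1,2,4] = [2,4] − [1,4] + [1,2].
The resulting 18×12 matrix has rank 12, and its Smith normal form has invariant factors (1,1,1,1,1,1,1,1,1,1,1,2).

Now H_k = ker ∂_k / im ∂_{k+1}, so:

  H_0: rank C_0 − rank ∂_1 = 7 − 6 = 1, and the invariant factors of ∂_1 are all 1, so H_0 = Z.
  H_1: rank ker ∂_1 − rank ∂_2 = (18 − 6) − 12 = 0, and ∂_2 has invariant factor 2 > 1, so H_1 = Z/2Z.
  H_2: rank ker ∂_2 − rank ∂_3 = (12 − 12) − 0 = 0, and there is no ∂_3, so H_2 = 0.

H_0 = Z,  H_1 = Z/2Z,  H_2 = 0.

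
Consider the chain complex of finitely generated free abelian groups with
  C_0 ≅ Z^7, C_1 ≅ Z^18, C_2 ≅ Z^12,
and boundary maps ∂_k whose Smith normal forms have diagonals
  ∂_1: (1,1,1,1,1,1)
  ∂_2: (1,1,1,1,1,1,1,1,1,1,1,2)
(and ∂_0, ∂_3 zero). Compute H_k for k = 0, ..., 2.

H_0: b_0 = 7 − 0 − 6 = 1; torsion from ∂_1 factors > 1: none. So H_0 ≅ Z.
H_1: b_1 = 18 − 6 − 12 = 0; torsion from ∂_2 factors > 1: [2]. So H_1 ≅ Z/2.
H_2: b_2 = 12 − 12 − 0 = 0; torsion from ∂_3 factors > 1: none. So H_2 ≅ 0.

H_0 ≅ Z,  H_1 ≅ Z/2,  H_2 = 0.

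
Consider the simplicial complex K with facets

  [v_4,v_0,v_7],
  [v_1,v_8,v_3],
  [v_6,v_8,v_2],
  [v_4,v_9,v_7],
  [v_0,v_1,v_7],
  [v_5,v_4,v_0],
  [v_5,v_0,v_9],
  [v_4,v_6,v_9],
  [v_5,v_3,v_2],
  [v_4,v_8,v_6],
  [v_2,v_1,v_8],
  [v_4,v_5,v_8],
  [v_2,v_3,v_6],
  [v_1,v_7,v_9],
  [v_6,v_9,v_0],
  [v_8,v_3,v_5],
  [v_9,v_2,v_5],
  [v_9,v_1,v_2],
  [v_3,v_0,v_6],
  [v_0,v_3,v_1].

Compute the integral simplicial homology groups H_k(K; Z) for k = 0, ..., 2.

Take the total order v_0 < v_1 < v_2 < v_3 < v_4 < v_5 < v_6 < v_7 < v_8 < v_9 on the vertex set. Then K (dimension 2) consists of the simplices:

  0-simplices (10): [v_0], [v_1], [v_2], [v_3], [v_4], [v_5], [v_6], [v_7], [v_8], [v_9]
  1-simplices (30): (30 of them)
  2-simplices (20): (20 of them)

so the chain groups are C_0 ≅ Z^10, C_1 ≅ Z^30, C_2 ≅ Z^20.

∂_1: C_1 → C_0 maps an edge to its endpoints' difference, ∂[p,q] = q − p.
This gives a 10×30 integer matrix of rank 9; reducing to Smith normal form yields diagonal entries (1,1,1,1,1,1,1,1,1).

Boundary ∂_2: C_2 → C_1 sends each 2-simplex [p,q,r] to [q,r] − [p,r] + [p,q]. For instance
  ∂[v_2,v_3,v_6] = [v_3,v_6] − [v_2,v_6] + [v_2,v_3],
  ∂[v_2,v_6,v_8] = [v_6,v_8] − [v_2,v_8] + [v_2,v_6].
As a 30×20 matrix over Z this has rank 20, with invariant factors (1,1,1,1,1,1,1,1,1,1,1,1,1,1,1,1,1,1,1,2).

Now H_k = ker ∂_k / im ∂_{k+1}, so:

  H_0: rank C_0 − rank ∂_1 = 10 − 9 = 1, and the invariant factors of ∂_1 are all 1, so H_0 = Z.
  H_1: rank ker ∂_1 − rank ∂_2 = (30 − 9) − 20 = 1, and ∂_2 has invariant factor 2 > 1, so H_1 = Z ⊕ Z_2.
  H_2: rank ker ∂_2 − rank ∂_3 = (20 − 20) − 0 = 0, and there is no ∂_3, so H_2 = 0.

As a check, the Euler characteristic is 10 − 30 + 20 = 0, which agrees with 1 − 1 + 0 = 0.

H_0 ≅ Z,  H_1 ≅ Z ⊕ Z_2,  H_2 = 0.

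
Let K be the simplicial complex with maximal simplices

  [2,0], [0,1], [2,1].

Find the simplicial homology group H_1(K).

Order the vertices as 0 < 1 < 2. Listing each simplex with vertices in this order, K has dimension 1 with simplices:

  0-simplices (3): [0], [1], [2]
  1-simplices (3): [0,1], [0,2], [1,2]

giving chain groups C_0 ≅ Z^3, C_1 ≅ Z^3.

Boundary ∂_1: C_1 → C_0 sends each edge [p,q] (with p < q) to q − p. For instance
  ∂[1,2] = [2] − [1].
As a 3×3 matrix over Z this has rank 2, with invariant factors (1,1).

Reading off H_k = ker ∂_k / im ∂_{k+1}:

  H_1: rank ker ∂_1 − rank ∂_2 = (3 − 2) − 0 = 1, and there is no ∂_2, so H_1 = Z.

(K is a triangulation of the circle S^1.)

H_1 ≅ Z.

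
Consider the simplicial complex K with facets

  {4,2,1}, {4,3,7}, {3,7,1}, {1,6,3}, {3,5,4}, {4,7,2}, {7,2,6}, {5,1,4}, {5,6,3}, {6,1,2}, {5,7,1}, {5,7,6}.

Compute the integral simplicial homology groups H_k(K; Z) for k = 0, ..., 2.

H_0 ≅ Z,  H_1 ≅ Z/2,  H_2 = 0.

K has 7 vertices, 18 edges, 12 triangles.
rank ∂_0 = 0, rank ∂_1 = 6 ⇒ b_0 = 7 − 0 − 6 = 1; all invariant factors of ∂_1 are 1 so no torsion. So H_0 = Z.
rank ∂_1 = 6, rank ∂_2 = 12 ⇒ b_1 = 18 − 6 − 12 = 0; ∂_2 has invariant factor(s) [2] giving torsion. So H_1 = Z/2.
rank ∂_2 = 12, rank ∂_3 = 0 ⇒ b_2 = 12 − 12 − 0 = 0. So H_2 = 0.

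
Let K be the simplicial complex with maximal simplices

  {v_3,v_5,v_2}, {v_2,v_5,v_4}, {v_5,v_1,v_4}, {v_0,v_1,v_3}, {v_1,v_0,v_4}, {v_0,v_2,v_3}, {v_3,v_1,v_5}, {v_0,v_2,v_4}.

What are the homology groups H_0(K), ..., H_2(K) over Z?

H_0 ≅ Z,  H_1 = 0,  H_2 ≅ Z.

Fix the vertex order v_0 < v_1 < v_2 < v_3 < v_4 < v_5 and write every simplex with vertices in increasing order. Then dim K = 2 and the simplices of K are:

  0-simplices (6): [v_0], [v_1], [v_2], [v_3], [v_4], [v_5]
  1-simplices (12): [v_0,v_1], [v_0,v_2], [v_0,v_3], [v_0,v_4], [v_1,v_3], [v_1,v_4], [v_1,v_5], [v_2,v_3], [v_2,v_4], [v_2,v_5], [v_3,v_5], [v_4,v_5]
  2-simplices (8): [v_0,v_1,v_3], [v_0,v_1,v_4], [v_0,v_2,v_3], [v_0,v_2,v_4], [v_1,v_3,v_5], [v_1,v_4,v_5], [v_2,v_3,v_5], [v_2,v_4,v_5]

giving chain groups C_0 ≅ Z^6, C_1 ≅ Z^12, C_2 ≅ Z^8.

∂_1: C_1 → C_0 maps an edge to its endpoints' difference, ∂[p,q] = q − p.
The 6×12 boundary matrix has rank 5 and Smith normal form diag(1,1,1,1,1).

∂_2: C_2 → C_1 maps a triangle to the signed sum of its edges. For instance
  ∂[v_0,v_1,v_3] = [v_1,v_3] − [v_0,v_3] + [v_0,v_1],
  ∂[v_1,v_3,v_5] = [v_3,v_5] − [v_1,v_5] + [v_1,v_3].
The 12×8 boundary matrix has rank 7 and Smith normal form diag(1,1,1,1,1,1,1).

Computing H_k = (kernel of ∂_k) / (image of ∂_{k+1}):

  H_0: rank C_0 − rank ∂_1 = 6 − 5 = 1, and the invariant factors of ∂_1 are all 1, so H_0 = Z.
  H_1: rank ker ∂_1 − rank ∂_2 = (12 − 5) − 7 = 0, and the invariant factors of ∂_2 are all 1, so H_1 = 0.
  H_2: rank ker ∂_2 − rank ∂_3 = (8 − 7) − 0 = 1, and there is no ∂_3, so H_2 = Z.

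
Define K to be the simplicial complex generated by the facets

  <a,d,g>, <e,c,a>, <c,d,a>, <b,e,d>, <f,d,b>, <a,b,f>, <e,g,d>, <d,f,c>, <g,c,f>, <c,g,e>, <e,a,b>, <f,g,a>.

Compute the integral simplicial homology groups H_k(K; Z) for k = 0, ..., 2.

H_0 = Z,  H_1 = Z/2,  H_2 = 0.

Take the total order a < b < c < d < e < f < g on the vertex set. Then K (dimension 2) consists of the simplices:

  0-simplices (7): a, b, c, d, e, f, g
  1-simplices (18): ab, ac, ad, ae, af, ag, bd, be, bf, cd, ce, cf, cg, de, df, dg, eg, fg
  2-simplices (12): abe, abf, acd, ace, adg, afg, bde, bdf, cdf, ceg, cfg, deg

so the chain groups are C_0 ≅ Z^7, C_1 ≅ Z^18, C_2 ≅ Z^12.

∂_1: C_1 → C_0 is given by ∂[p,q] = [q] − [p].
The resulting 7×18 matrix has rank 6, and its Smith normal form has invariant factors (1,1,1,1,1,1).

∂_2: C_2 → C_1 maps a triangle to the signed sum of its edges. For instance
  ∂bdf = df − bf + bd,
  ∂abe = be − ae + ab.
This gives a 18×12 integer matrix of rank 12; reducing to Smith normal form yields diagonal entries (1,1,1,1,1,1,1,1,1,1,1,2).

Reading off H_k = ker ∂_k / im ∂_{k+1}:

  H_0: rank C_0 − rank ∂_1 = 7 − 6 = 1, and the invariant factors of ∂_1 are all 1, so H_0 = Z.
  H_1: rank ker ∂_1 − rank ∂_2 = (18 − 6) − 12 = 0, and ∂_2 has invariant factor 2 > 1, so H_1 = Z/2.
  H_2: rank ker ∂_2 − rank ∂_3 = (12 − 12) − 0 = 0, and there is no ∂_3, so H_2 = 0.

As a check, the Euler characteristic is 7 − 18 + 12 = 1, which agrees with 1 − 0 + 0 = 1.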